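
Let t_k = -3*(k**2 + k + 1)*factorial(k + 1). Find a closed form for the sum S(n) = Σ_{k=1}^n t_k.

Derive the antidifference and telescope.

r(k) = (k + 2)*(k + (k + 1)**2 + 2)/(k**2 + k + 1) after simplifying.
Factor: A=k + 2; B=1; C=k**2 + k + 1.
Need (k + 2)·f(k+1) − (1)·f(k) = k**2 + k + 1.
Bound: deg f ≤ 1.
A polynomial solution: f(k) = k - 1.
Get s_k = R·t_k = -3*(k - 1)*factorial(k + 1) with R(k) = B(k−1)f(k)/C(k) = (k - 1)/(k**2 + k + 1).
Verify: -3*(k**2 + k + 1)*factorial(k + 1) matches t_k.
s_(n+1) = -3*n*factorial(n + 2) and s_(1) = 0, so S(n) = -3*n*factorial(n + 2).

S(n) = -3*n*factorial(n + 2)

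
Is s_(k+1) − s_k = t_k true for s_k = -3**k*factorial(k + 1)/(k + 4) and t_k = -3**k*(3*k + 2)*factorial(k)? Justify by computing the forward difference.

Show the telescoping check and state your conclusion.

s_(k+1) = -3**(k + 1)*factorial(k + 2)/(k + 5)
s_(k+1) − s_k = -3**k*(3*k**2 + 17*k + 19)*factorial(k + 1)/((k + 4)*(k + 5))
(s_(k+1) − s_k) − t_k = 3**(k + 1)*(3*k**2 + 14*k + 7)*factorial(k)/((k + 4)*(k + 5))

Invalid: residual 3**(k + 1)*(3*k**2 + 14*k + 7)*factorial(k)/((k + 4)*(k + 5)) ≠ 0.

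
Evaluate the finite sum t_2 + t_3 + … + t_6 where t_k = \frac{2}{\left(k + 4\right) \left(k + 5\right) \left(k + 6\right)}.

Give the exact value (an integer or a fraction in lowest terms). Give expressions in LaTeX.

Step 1: r(k) = (k + 4)/(k + 7).
Take A(k)=k + 4, B(k)=k + 7, C(k)=1.
f must satisfy (k + 4)·f(k+1) − (k + 6)·f(k) = 1.
d = 2 from the (1,1,0) case.
Solving with deg f ≤ 2: f(k) = k*(k + 9)/40.
R(k) = B(k−1)·f(k)/C(k) = k*(k + 6)*(k + 9)/40; s_k = R·t_k = k*(k + 9)/(20*(k + 4)*(k + 5)).
Verify: 2/(k**3 + 15*k**2 + 74*k + 120) matches t_k.
Σ_(k=2)^(6) t_k = s_(7) − s_(2) = 7/165 − (11/420) = 5/308.

Σ = 5/308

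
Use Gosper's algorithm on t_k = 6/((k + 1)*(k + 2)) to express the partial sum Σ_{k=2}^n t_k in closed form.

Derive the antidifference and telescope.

Ratio r(k) = (k + 1)/(k + 3).
A = k + 1, B = k + 3, C = 1.
Need (k + 1)·f(k+1) − (k + 2)·f(k) = 1.
Degrees (1,1,0) ⇒ d ≤ 1.
Solving with deg f ≤ 1: f(k) = k.
Get s_k = R·t_k = 6*k/(k + 1) with R(k) = B(k−1)f(k)/C(k) = k*(k + 2).
s_(k+1) − s_k = 6/(k**2 + 3*k + 2) = t_k.
s_(n+1) = 6*(n + 1)/(n + 2) and s_(2) = 4, so S(n) = 2*(n - 1)/(n + 2).

S(n) = 2*(n - 1)/(n + 2)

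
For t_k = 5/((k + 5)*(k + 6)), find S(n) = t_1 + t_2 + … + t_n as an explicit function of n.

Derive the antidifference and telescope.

The ratio is (k + 5)/(k + 7).
A = k + 5, B = k + 7, C = 1.
Set up (k + 5)·f(k+1) − (k + 6)·f(k) − (1) = 0.
deg f ≤ 1 (via 1,1,0).
Solve for f: f(k) = k/5 (degree 1 ≤ 1).
So s_k = (B(k−1)f/C)·t_k = (k*(k + 6)/5)·t_k = k/(k + 5).
Δs = 5/(k**2 + 11*k + 30), as required.
Telescope: S(n) = s_(n+1) − s_(1) = (n + 1)/(n + 6) − (1/6) = 5*n/(6*(n + 6)).

S(n) = 5*n/(6*(n + 6))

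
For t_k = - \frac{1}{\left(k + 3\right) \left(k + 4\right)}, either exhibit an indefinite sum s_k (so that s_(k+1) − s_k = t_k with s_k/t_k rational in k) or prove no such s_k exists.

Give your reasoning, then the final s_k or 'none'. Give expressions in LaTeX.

Compute t_(k+1)/t_k: get (k + 3)/(k + 5).
So A=k + 3 and B=k + 5, with C=1.
Solve (k + 3)·f(k+1) − (k + 4)·f(k) = 1.
From deg A=1, deg B=1, deg C=0: d=1.
Solve for f: f(k) = k/3 (degree 1 ≤ 1).
Get s_k = R·t_k = -k/(3*k + 9) with R(k) = B(k−1)f(k)/C(k) = k*(k + 4)/3.
Check: Δs_k = -1/(k**2 + 7*k + 12). ✓

s_k = - \frac{k}{3 k + 9}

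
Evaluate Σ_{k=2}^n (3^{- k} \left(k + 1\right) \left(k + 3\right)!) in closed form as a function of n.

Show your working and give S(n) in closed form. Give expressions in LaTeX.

r(k) = (k + 2)*(k + 4)/(3*(k + 1)) after simplifying.
Normal form (A,B,C) = (k/3 + 4/3, 1, k + 1).
Key eq: (k/3 + 4/3)·f(k+1) = (1)·f(k) + (k + 1).
deg f ≤ 0 (via 1,0,1).
Solving with deg f ≤ 0: f(k) = 3.
Get s_k = R·t_k = 3**(1 - k)*factorial(k + 3) with R(k) = B(k−1)f(k)/C(k) = 3/(k + 1).
Verify: (k + 1)*factorial(k + 3)/3**k matches t_k.
s_(n+1) = factorial(n + 4)/3**n and s_(2) = 40, so S(n) = -40 + factorial(n + 4)/3**n.

S(n) = -40 + 3^{- n} \left(n + 4\right)!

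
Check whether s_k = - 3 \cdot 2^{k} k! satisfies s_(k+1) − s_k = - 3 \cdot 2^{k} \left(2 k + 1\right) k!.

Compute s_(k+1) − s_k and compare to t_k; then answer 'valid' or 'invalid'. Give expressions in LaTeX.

valid; difference matches t_k

s_(k+1) = -6*2**k*factorial(k + 1)
s_(k+1) − s_k = -3*2**k*(2*k + 1)*factorial(k)
(s_(k+1) − s_k) − t_k = 0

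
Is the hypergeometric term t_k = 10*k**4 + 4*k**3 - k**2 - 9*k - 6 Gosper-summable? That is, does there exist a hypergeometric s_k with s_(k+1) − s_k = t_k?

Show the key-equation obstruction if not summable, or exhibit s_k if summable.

Yes. s_k = k*(2*k**4 - 4*k**3 + k**2 - 3*k - 2).

Step 1: r(k) = (10*k**4 + 44*k**3 + 71*k**2 + 41*k - 2)/(10*k**4 + 4*k**3 - k**2 - 9*k - 6).
Take A(k)=1, B(k)=1, C(k)=k**4 + 2*k**3/5 - k**2/10 - 9*k/10 - 3/5.
Set up (1)·f(k+1) − (1)·f(k) − (k**4 + 2*k**3/5 - k**2/10 - 9*k/10 - 3/5) = 0.
d = 5 from the (0,0,4) case.
Solve for f: f(k) = k*(2*k**4 - 4*k**3 + k**2 - 3*k - 2)/10 (degree 5 ≤ 5).
So s_k = (B(k−1)f/C)·t_k = (k*(2*k**4 - 4*k**3 + k**2 - 3*k - 2)/(10*k**4 + 4*k**3 - k**2 - 9*k - 6))·t_k = k*(2*k**4 - 4*k**3 + k**2 - 3*k - 2).
Δs = 10*k**4 + 4*k**3 - k**2 - 9*k - 6, as required.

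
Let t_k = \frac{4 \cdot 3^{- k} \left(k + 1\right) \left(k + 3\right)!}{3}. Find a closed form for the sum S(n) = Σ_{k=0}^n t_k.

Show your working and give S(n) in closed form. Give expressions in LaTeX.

S(n) = -24 + \frac{4 \cdot 3^{- n} \left(n + 4\right)!}{3}

r(k) = (k + 2)*(k + 4)/(3*(k + 1)) after simplifying.
So A=k/3 + 4/3 and B=1, with C=k + 1.
Set up (k/3 + 4/3)·f(k+1) − (1)·f(k) − (k + 1) = 0.
From deg A=1, deg B=0, deg C=1: d=0.
A polynomial solution: f(k) = 3.
So s_k = (B(k−1)f/C)·t_k = (3/(k + 1))·t_k = 4*factorial(k + 3)/3**k.
Verify: 4*(k + 1)*factorial(k + 3)/(3*3**k) matches t_k.
Telescope: S(n) = s_(n+1) − s_(0) = 4*3**(-n - 1)*factorial(n + 4) − (24) = -24 + 4*factorial(n + 4)/(3*3**n).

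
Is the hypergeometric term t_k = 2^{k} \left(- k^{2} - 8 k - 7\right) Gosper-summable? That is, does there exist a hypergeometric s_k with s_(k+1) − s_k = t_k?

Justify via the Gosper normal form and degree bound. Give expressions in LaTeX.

Yes. s_k = 2^{k} \left(- k^{2} - 4 k + 3\right).

t_(k+1)/t_k = 2*(k**2 + 10*k + 16)/(k**2 + 8*k + 7).
Take A(k)=2, B(k)=1, C(k)=k**2 + 8*k + 7.
f must satisfy (2)·f(k+1) − (1)·f(k) = k**2 + 8*k + 7.
deg f ≤ 2 (via 0,0,2).
Solve for f: f(k) = k**2 + 4*k - 3 (degree 2 ≤ 2).
So s_k = (B(k−1)f/C)·t_k = ((k**2 + 4*k - 3)/((k + 1)*(k + 7)))·t_k = 2**k*(-k**2 - 4*k + 3).
Δs = 2**k*(-k**2 - 8*k - 7), as required.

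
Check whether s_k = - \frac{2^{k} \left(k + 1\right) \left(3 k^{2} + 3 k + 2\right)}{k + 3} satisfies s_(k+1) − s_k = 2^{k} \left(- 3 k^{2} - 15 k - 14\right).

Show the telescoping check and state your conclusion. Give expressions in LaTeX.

Invalid: residual \frac{2^{k + 1} \left(3 k^{3} + 21 k^{2} + 56 k + 40\right)}{k^{2} + 7 k + 12} ≠ 0.

s_(k+1) = -2**(k + 1)*(k + 2)*(3*k + 3*(k + 1)**2 + 5)/(k + 4)
s_(k+1) − s_k = 2**k*(-3*k**4 - 30*k**3 - 113*k**2 - 166*k - 88)/(k**2 + 7*k + 12)
(s_(k+1) − s_k) − t_k = 2**(k + 1)*(3*k**3 + 21*k**2 + 56*k + 40)/(k**2 + 7*k + 12)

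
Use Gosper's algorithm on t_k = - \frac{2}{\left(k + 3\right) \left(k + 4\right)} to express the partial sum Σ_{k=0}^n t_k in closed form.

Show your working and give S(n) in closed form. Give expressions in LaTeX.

The ratio is (k + 3)/(k + 5).
Factor: A=k + 3; B=k + 5; C=1.
Need (k + 3)·f(k+1) − (k + 4)·f(k) = 1.
Bound: deg f ≤ 1.
Coefficient equations give f(k) = k/3.
Get s_k = R·t_k = -2*k/(3*k + 9) with R(k) = B(k−1)f(k)/C(k) = k*(k + 4)/3.
Check: Δs_k = -2/(k**2 + 7*k + 12). ✓
Σ_(k=0)^n t_k = s_(n+1) − s_(0) = (2*(-n - 1)/(3*(n + 4))) − (0), i.e. 2*(-n - 1)/(3*(n + 4)).

S(n) = \frac{2 \left(- n - 1\right)}{3 \left(n + 4\right)}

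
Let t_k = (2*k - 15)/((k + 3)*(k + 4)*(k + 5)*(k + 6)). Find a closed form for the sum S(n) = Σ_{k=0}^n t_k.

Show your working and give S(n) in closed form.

t_(k+1)/t_k = (k + 3)*(2*k - 13)/((k + 7)*(2*k - 15)).
So A=k + 3 and B=k + 7, with C=k - 15/2.
Solve (k + 3)·f(k+1) − (k + 6)·f(k) = k - 15/2.
d = 3 from the (1,1,1) case.
A polynomial solution: f(k) = -k*(k**2 + 12*k + 62)/30.
R(k) = B(k−1)·f(k)/C(k) = -k*(k + 6)*(k**2 + 12*k + 62)/(15*(2*k - 15)); s_k = R·t_k = k*(-k**2 - 12*k - 62)/(15*(k + 3)*(k + 4)*(k + 5)).
Δs = (2*k - 15)/(k**4 + 18*k**3 + 119*k**2 + 342*k + 360), as required.
Telescope: S(n) = s_(n+1) − s_(0) = (-n**3 - 15*n**2 - 89*n - 75)/(15*(n**3 + 15*n**2 + 74*n + 120)) − (0) = (-n**3 - 15*n**2 - 89*n - 75)/(15*(n**3 + 15*n**2 + 74*n + 120)).

S(n) = (-n**3 - 15*n**2 - 89*n - 75)/(15*(n**3 + 15*n**2 + 74*n + 120))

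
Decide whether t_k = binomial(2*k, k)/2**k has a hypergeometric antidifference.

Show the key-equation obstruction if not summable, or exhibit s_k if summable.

No — negative degree bound, so no certificate f.

r(k) = (2*k + 1)/(k + 1) after simplifying.
A = 2*k + 1, B = k + 1, C = 1.
Key eq: (2*k + 1)·f(k+1) = (k)·f(k) + (1).
deg f ≤ -1 (via 1,1,0).
Bound -1 < 0, so the key equation has no polynomial solution.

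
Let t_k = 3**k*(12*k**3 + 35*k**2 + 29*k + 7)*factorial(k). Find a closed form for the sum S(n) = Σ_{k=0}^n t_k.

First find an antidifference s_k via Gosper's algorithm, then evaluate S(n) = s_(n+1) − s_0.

Step 1: r(k) = 3*(12*k**4 + 83*k**3 + 206*k**2 + 218*k + 83)/(12*k**3 + 35*k**2 + 29*k + 7).
Take A(k)=3*k + 3, B(k)=1, C(k)=k**3 + 35*k**2/12 + 29*k/12 + 7/12.
Set up (3*k + 3)·f(k+1) − (1)·f(k) − (k**3 + 35*k**2/12 + 29*k/12 + 7/12) = 0.
Bound: deg f ≤ 2.
Solving with deg f ≤ 2: f(k) = (4*k**2 + k - 4)/12.
So s_k = (B(k−1)f/C)·t_k = ((4*k**2 + k - 4)/(12*k**3 + 35*k**2 + 29*k + 7))·t_k = 3**k*(4*k**2 + k - 4)*factorial(k).
s_(k+1) − s_k = 3**k*(12*k**3 + 35*k**2 + 29*k + 7)*factorial(k) = t_k.
Telescope: S(n) = s_(n+1) − s_(0) = 3**(n + 1)*(4*n**2 + 9*n + 1)*factorial(n + 1) − (-4) = 12*3**n*n**3*factorial(n) + 39*3**n*n**2*factorial(n) + 30*3**n*n*factorial(n) + 3*3**n*factorial(n) + 4.

S(n) = 12*3**n*n**3*factorial(n) + 39*3**n*n**2*factorial(n) + 30*3**n*n*factorial(n) + 3*3**n*factorial(n) + 4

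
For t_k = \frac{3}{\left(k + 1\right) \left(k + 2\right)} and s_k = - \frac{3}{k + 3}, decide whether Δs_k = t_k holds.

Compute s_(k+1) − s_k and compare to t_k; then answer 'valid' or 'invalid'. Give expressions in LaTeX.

s_(k+1) = -3/(k + 4)
s_(k+1) − s_k = 3/((k + 3)*(k + 4))
(s_(k+1) − s_k) − t_k = 6*(-2*k - 5)/(k**4 + 10*k**3 + 35*k**2 + 50*k + 24)

Invalid: residual \frac{6 \left(- 2 k - 5\right)}{k^{4} + 10 k^{3} + 35 k^{2} + 50 k + 24} ≠ 0.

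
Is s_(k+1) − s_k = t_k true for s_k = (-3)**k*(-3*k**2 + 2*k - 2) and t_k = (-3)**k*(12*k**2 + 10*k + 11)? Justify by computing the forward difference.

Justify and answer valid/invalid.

Valid: the claim telescopes to t_k.

s_(k+1) = 3*(-3)**k*(3*k**2 + 4*k + 3)
s_(k+1) − s_k = (-3)**k*(12*k**2 + 10*k + 11)
(s_(k+1) − s_k) − t_k = 0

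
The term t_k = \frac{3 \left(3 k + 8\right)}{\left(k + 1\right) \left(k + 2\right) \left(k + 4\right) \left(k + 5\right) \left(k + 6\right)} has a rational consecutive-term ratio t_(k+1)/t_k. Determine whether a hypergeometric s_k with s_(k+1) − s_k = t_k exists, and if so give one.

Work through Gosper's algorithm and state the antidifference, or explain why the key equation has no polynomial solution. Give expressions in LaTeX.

s_k = \frac{3 k \left(k^{2} + 10 k + 29\right)}{20 \left(k^{3} + 10 k^{2} + 29 k + 20\right)}

r(k) = (k + 1)*(k + 4)*(3*k + 11)/((k + 3)*(k + 7)*(3*k + 8)) after simplifying.
So A=k + 1 and B=k + 7, with C=k**2 + 17*k/3 + 8.
Key eq: (k + 1)·f(k+1) = (k + 6)·f(k) + (k**2 + 17*k/3 + 8).
Degrees (1,1,2) ⇒ d ≤ 5.
Solving with deg f ≤ 5: f(k) = k*(k + 2)*(k + 3)*(k**2 + 10*k + 29)/60.
Certificate R = B(k−1)f/C = k*(k + 2)*(k + 6)*(k**2 + 10*k + 29)/(20*(3*k + 8)) gives s_k = 3*k*(k**2 + 10*k + 29)/(20*(k**3 + 10*k**2 + 29*k + 20)).
Check: Δs_k = 3*(3*k + 8)/(k**5 + 18*k**4 + 121*k**3 + 372*k**2 + 508*k + 240). ✓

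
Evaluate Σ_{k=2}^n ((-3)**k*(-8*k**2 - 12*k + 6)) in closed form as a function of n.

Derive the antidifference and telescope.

S(n) = -6*(-3)**n*n**2 - 12*(-3)**n*n + 3*(-3)**n - 45

r(k) = 3*(-4*k**2 - 14*k - 7)/(4*k**2 + 6*k - 3) after simplifying.
Factor: A=-3; B=1; C=k**2 + 3*k/2 - 3/4.
Need (-3)·f(k+1) − (1)·f(k) = k**2 + 3*k/2 - 3/4.
Degrees (0,0,2) ⇒ d ≤ 2.
Match coefficients ⇒ f(k) = -(2*k**2 - 3)/8.
Then R = B(k−1)f/C = -(2*k**2 - 3)/(2*(4*k**2 + 6*k - 3)), so s_k = R(k)·t_k = (-3)**k*(2*k**2 - 3).
s_(k+1) − s_k = (-3)**k*(-8*k**2 - 12*k + 6) = t_k.
Evaluate: s_(n+1) = (-3)**(n + 1)*(2*n**2 + 4*n - 1); subtract s_(2) = 45 ⇒ S(n) = -6*(-3)**n*n**2 - 12*(-3)**n*n + 3*(-3)**n - 45.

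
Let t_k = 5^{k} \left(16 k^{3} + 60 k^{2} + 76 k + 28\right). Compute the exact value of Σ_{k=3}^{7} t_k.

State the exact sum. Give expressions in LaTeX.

Ratio r(k) = 5*(4*k**3 + 27*k**2 + 61*k + 45)/(4*k**3 + 15*k**2 + 19*k + 7).
Gosper form: A/B · C(k+1)/C(k) with A=5, B=1, C=k**3 + 15*k**2/4 + 19*k/4 + 7/4.
Solve (5)·f(k+1) − (1)·f(k) = k**3 + 15*k**2/4 + 19*k/4 + 7/4.
Bound: deg f ≤ 3.
Solve for f: f(k) = (4*k**3 + 4*k - 3)/16 (degree 3 ≤ 3).
Certificate R = B(k−1)f/C = (4*k**3 + 4*k - 3)/(4*(4*k**3 + 15*k**2 + 19*k + 7)) gives s_k = 5**k*(4*k**3 + 4*k - 3).
s_(k+1) − s_k = 4*5**k*(-k**3 + 4*k + 5*(k + 1)**3 + 2) = t_k.
Sum = s_(8) − s_(3); s_(8) = 811328125, s_(3) = 14625 ⇒ 811313500.

Σ = 811313500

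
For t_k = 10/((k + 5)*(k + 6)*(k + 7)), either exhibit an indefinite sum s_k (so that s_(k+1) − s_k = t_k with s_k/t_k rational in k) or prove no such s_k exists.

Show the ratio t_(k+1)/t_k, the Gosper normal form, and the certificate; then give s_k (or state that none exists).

s_k = k*(k + 11)/(6*(k + 5)*(k + 6))

Step 1: r(k) = (k + 5)/(k + 8).
Factor: A=k + 5; B=k + 8; C=1.
Solve (k + 5)·f(k+1) − (k + 7)·f(k) = 1.
d = 2 from the (1,1,0) case.
Solve for f: f(k) = k*(k + 11)/60 (degree 2 ≤ 2).
So s_k = (B(k−1)f/C)·t_k = (k*(k + 7)*(k + 11)/60)·t_k = k*(k + 11)/(6*(k + 5)*(k + 6)).
s_(k+1) − s_k = 10/(k**3 + 18*k**2 + 107*k + 210) = t_k.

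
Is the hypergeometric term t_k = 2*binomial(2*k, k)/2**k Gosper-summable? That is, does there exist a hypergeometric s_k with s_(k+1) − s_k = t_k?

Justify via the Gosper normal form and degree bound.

No; the degree bound rules out any f.

Step 1: r(k) = (2*k + 1)/(k + 1).
So A=2*k + 1 and B=k + 1, with C=1.
Need (2*k + 1)·f(k+1) − (k)·f(k) = 1.
Degrees (1,1,0) ⇒ d ≤ -1.
d = -1 < 0 ⇒ no nonzero polynomial f; not summable.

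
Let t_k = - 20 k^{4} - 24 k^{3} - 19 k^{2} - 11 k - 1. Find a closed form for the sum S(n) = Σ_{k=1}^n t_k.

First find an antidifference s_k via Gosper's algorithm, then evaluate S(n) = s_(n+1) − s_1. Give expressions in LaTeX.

S(n) = n \left(- 4 n^{4} - 16 n^{3} - 25 n^{2} - 21 n - 9\right)

Compute t_(k+1)/t_k: get (20*k**4 + 104*k**3 + 211*k**2 + 201*k + 75)/(20*k**4 + 24*k**3 + 19*k**2 + 11*k + 1).
Factor: A=1; B=1; C=k**4 + 6*k**3/5 + 19*k**2/20 + 11*k/20 + 1/20.
Key eq: (1)·f(k+1) = (1)·f(k) + (k**4 + 6*k**3/5 + 19*k**2/20 + 11*k/20 + 1/20).
deg f ≤ 5 (via 0,0,4).
Coefficient equations give f(k) = k*(4*k**4 - 4*k**3 + k**2 + 2*k - 2)/20.
Certificate R = B(k−1)f/C = k*(4*k**4 - 4*k**3 + k**2 + 2*k - 2)/(20*k**4 + 24*k**3 + 19*k**2 + 11*k + 1) gives s_k = k*(-4*k**4 + 4*k**3 - k**2 - 2*k + 2).
Verify: -20*k**4 - 24*k**3 - 19*k**2 - 11*k - 1 matches t_k.
Σ_(k=1)^n t_k = s_(n+1) − s_(1) = (-4*n**5 - 16*n**4 - 25*n**3 - 21*n**2 - 9*n - 1) − (-1), i.e. n*(-4*n**4 - 16*n**3 - 25*n**2 - 21*n - 9).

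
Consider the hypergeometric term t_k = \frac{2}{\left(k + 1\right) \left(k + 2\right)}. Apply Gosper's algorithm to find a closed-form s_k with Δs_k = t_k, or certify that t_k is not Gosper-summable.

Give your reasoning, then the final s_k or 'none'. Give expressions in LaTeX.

s_k = \frac{2 k}{k + 1}

Step 1: r(k) = (k + 1)/(k + 3).
Take A(k)=k + 1, B(k)=k + 3, C(k)=1.
Solve (k + 1)·f(k+1) − (k + 2)·f(k) = 1.
Degrees (1,1,0) ⇒ d ≤ 1.
Match coefficients ⇒ f(k) = k.
Get s_k = R·t_k = 2*k/(k + 1) with R(k) = B(k−1)f(k)/C(k) = k*(k + 2).
Verify: 2/(k**2 + 3*k + 2) matches t_k.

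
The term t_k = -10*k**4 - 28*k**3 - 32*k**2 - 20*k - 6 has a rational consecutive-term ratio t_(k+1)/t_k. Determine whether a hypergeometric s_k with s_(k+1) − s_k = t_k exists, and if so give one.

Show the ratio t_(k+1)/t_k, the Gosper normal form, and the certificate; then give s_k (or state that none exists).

s_k = k*(-2*k**4 - 2*k**3 - k - 1)

Compute t_(k+1)/t_k: get (5*k**4 + 34*k**3 + 88*k**2 + 104*k + 48)/(5*k**4 + 14*k**3 + 16*k**2 + 10*k + 3).
Take A(k)=1, B(k)=1, C(k)=k**4 + 14*k**3/5 + 16*k**2/5 + 2*k + 3/5.
Key eq: (1)·f(k+1) = (1)·f(k) + (k**4 + 14*k**3/5 + 16*k**2/5 + 2*k + 3/5).
Bound: deg f ≤ 5.
Solving with deg f ≤ 5: f(k) = k*(k + 1)*(2*k**3 + 1)/10.
Get s_k = R·t_k = k*(-2*k**4 - 2*k**3 - k - 1) with R(k) = B(k−1)f(k)/C(k) = k*(2*k**3 + 1)/(2*(k + 1)*(5*k**2 + 4*k + 3)).
Check: Δs_k = -10*k**4 - 28*k**3 - 32*k**2 - 20*k - 6. ✓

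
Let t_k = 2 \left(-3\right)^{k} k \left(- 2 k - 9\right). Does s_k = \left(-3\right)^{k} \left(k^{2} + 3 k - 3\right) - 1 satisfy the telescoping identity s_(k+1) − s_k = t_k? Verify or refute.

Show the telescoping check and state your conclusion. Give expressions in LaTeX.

s_(k+1) = (-3)**(k + 1)*(3*k + (k + 1)**2) - 1
s_(k+1) − s_k = 2*(-3)**k*k*(-2*k - 9)
(s_(k+1) − s_k) − t_k = 0

valid; difference matches t_k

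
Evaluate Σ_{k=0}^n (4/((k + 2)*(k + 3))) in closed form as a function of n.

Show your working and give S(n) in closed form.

Step 1: r(k) = (k + 2)/(k + 4).
Normal form (A,B,C) = (k + 2, k + 4, 1).
Need (k + 2)·f(k+1) − (k + 3)·f(k) = 1.
d = 1 from the (1,1,0) case.
Coefficient equations give f(k) = k/2.
Certificate R = B(k−1)f/C = k*(k + 3)/2 gives s_k = 2*k/(k + 2).
Verify: 4/(k**2 + 5*k + 6) matches t_k.
s_(n+1) = 2*(n + 1)/(n + 3) and s_(0) = 0, so S(n) = 2*(n + 1)/(n + 3).

S(n) = 2*(n + 1)/(n + 3)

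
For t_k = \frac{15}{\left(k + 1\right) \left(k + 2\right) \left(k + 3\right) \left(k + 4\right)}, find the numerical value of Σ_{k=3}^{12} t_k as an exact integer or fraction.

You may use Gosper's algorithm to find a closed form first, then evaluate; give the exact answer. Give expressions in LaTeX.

Ratio r(k) = (k + 1)/(k + 5).
Gosper form: A/B · C(k+1)/C(k) with A=k + 1, B=k + 5, C=1.
Set up (k + 1)·f(k+1) − (k + 4)·f(k) − (1) = 0.
Bound: deg f ≤ 3.
Solving with deg f ≤ 3: f(k) = k*(k**2 + 6*k + 11)/18.
Then R = B(k−1)f/C = k*(k + 4)*(k**2 + 6*k + 11)/18, so s_k = R(k)·t_k = 5*k*(k**2 + 6*k + 11)/(6*(k + 1)*(k + 2)*(k + 3)).
Check: Δs_k = 15/(k**4 + 10*k**3 + 35*k**2 + 50*k + 24). ✓
Evaluate s at k=13 and k=3: 559/672 and 19/24; difference 9/224.

Σ = 9/224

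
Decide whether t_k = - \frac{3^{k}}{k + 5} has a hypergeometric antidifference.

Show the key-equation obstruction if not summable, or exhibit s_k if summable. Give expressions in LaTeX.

No — key equation has no polynomial f.

Step 1: r(k) = 3*(k + 5)/(k + 6).
Gosper form: A/B · C(k+1)/C(k) with A=3*k + 15, B=k + 6, C=1.
f must satisfy (3*k + 15)·f(k+1) − (k + 5)·f(k) = 1.
Degrees (1,1,0) ⇒ d ≤ -1.
d = -1 < 0 ⇒ no nonzero polynomial f; not summable.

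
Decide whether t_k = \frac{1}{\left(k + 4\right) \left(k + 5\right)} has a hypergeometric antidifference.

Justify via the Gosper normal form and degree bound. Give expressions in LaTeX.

Yes. s_k = \frac{k}{4 \left(k + 4\right)}.

Ratio r(k) = (k + 4)/(k + 6).
Normal form (A,B,C) = (k + 4, k + 6, 1).
Need (k + 4)·f(k+1) − (k + 5)·f(k) = 1.
From deg A=1, deg B=1, deg C=0: d=1.
Match coefficients ⇒ f(k) = k/4.
Get s_k = R·t_k = k/(4*(k + 4)) with R(k) = B(k−1)f(k)/C(k) = k*(k + 5)/4.
s_(k+1) − s_k = 1/(k**2 + 9*k + 20) = t_k.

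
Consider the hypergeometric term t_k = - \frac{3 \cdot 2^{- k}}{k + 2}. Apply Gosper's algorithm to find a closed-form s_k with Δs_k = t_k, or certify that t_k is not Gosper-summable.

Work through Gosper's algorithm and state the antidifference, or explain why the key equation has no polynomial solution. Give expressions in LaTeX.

r(k) = (k + 2)/(2*(k + 3)) after simplifying.
Gosper form: A/B · C(k+1)/C(k) with A=k/2 + 1, B=k + 3, C=1.
Key eq: (k/2 + 1)·f(k+1) = (k + 2)·f(k) + (1).
Degrees (1,1,0) ⇒ d ≤ -1.
deg f ≤ -1 is impossible — no certificate.

none — t_k is not Gosper-summable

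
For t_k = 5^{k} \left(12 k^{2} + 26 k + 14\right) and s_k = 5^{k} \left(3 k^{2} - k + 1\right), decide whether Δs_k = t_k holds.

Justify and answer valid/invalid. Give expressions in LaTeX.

s_(k+1) = 5**(k + 1)*(-k + 3*(k + 1)**2)
s_(k+1) − s_k = 5**k*(12*k**2 + 26*k + 14)
(s_(k+1) − s_k) − t_k = 0

Valid: the claim telescopes to t_k.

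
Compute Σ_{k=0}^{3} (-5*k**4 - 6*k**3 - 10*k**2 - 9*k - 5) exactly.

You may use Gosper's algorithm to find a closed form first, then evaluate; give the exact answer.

Σ = -920

t_(k+1)/t_k = (5*k**4 + 26*k**3 + 58*k**2 + 67*k + 35)/(5*k**4 + 6*k**3 + 10*k**2 + 9*k + 5).
Gosper form: A/B · C(k+1)/C(k) with A=1, B=1, C=k**4 + 6*k**3/5 + 2*k**2 + 9*k/5 + 1.
Set up (1)·f(k+1) − (1)·f(k) − (k**4 + 6*k**3/5 + 2*k**2 + 9*k/5 + 1) = 0.
Degrees (0,0,4) ⇒ d ≤ 5.
Solving with deg f ≤ 5: f(k) = k*(k**4 - k**3 + 2*k**2 + k + 2)/5.
Then R = B(k−1)f/C = k*(k**4 - k**3 + 2*k**2 + k + 2)/(5*k**4 + 6*k**3 + 10*k**2 + 9*k + 5), so s_k = R(k)·t_k = k*(-k**4 + k**3 - 2*k**2 - k - 2).
Verify: -5*k**4 - 6*k**3 - 10*k**2 - 9*k - 5 matches t_k.
Telescoping: Σ = s_(4) − s_(0) = -920 − (0) = -920.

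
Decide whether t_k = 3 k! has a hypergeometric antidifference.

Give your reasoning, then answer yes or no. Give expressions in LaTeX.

r(k) = k + 1 after simplifying.
So A=k + 1 and B=1, with C=1.
Key eq: (k + 1)·f(k+1) = (1)·f(k) + (1).
Degrees (1,0,0) ⇒ d ≤ -1.
deg f ≤ -1 is impossible — no certificate.

No — t_k has no hypergeometric antidifference.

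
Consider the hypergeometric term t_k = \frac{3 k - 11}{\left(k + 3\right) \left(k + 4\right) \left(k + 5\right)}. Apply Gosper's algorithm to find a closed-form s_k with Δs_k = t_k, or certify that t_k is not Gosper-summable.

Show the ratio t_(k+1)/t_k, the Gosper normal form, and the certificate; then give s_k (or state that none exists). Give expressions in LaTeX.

The ratio is (k + 3)*(3*k - 8)/((k + 6)*(3*k - 11)).
Factor: A=k + 3; B=k + 6; C=k - 11/3.
f must satisfy (k + 3)·f(k+1) − (k + 5)·f(k) = k - 11/3.
d = 2 from the (1,1,1) case.
Solving with deg f ≤ 2: f(k) = -k*(k + 43)/36.
R(k) = B(k−1)·f(k)/C(k) = -k*(k + 5)*(k + 43)/(12*(3*k - 11)); s_k = R·t_k = k*(-k - 43)/(12*(k + 3)*(k + 4)).
Verify: (3*k - 11)/(k**3 + 12*k**2 + 47*k + 60) matches t_k.

s_k = \frac{k \left(- k - 43\right)}{12 \left(k + 3\right) \left(k + 4\right)}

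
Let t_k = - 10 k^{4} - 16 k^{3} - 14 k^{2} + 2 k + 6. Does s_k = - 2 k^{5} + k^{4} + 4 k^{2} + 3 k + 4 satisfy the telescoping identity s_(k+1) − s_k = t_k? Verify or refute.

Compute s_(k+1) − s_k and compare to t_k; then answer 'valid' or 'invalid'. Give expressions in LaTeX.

s_(k+1) = 3*k - 2*(k + 1)**5 + (k + 1)**4 + 4*(k + 1)**2 + 7
s_(k+1) − s_k = -10*k**4 - 16*k**3 - 14*k**2 + 2*k + 6
(s_(k+1) − s_k) − t_k = 0

Valid: the claim telescopes to t_k.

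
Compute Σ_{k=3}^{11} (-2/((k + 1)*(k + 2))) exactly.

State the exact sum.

t_(k+1)/t_k = (k + 1)/(k + 3).
Normal form (A,B,C) = (k + 1, k + 3, 1).
Need (k + 1)·f(k+1) − (k + 2)·f(k) = 1.
deg f ≤ 1 (via 1,1,0).
Solving with deg f ≤ 1: f(k) = k.
R(k) = B(k−1)·f(k)/C(k) = k*(k + 2); s_k = R·t_k = -2*k/(k + 1).
Check: Δs_k = -2/(k**2 + 3*k + 2). ✓
Evaluate s at k=12 and k=3: -24/13 and -3/2; difference -9/26.

Σ = -9/26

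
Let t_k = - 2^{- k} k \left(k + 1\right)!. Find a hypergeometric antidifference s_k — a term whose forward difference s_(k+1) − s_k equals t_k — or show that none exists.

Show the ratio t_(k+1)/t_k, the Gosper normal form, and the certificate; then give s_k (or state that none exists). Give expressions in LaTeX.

s_k = - 2^{1 - k} \left(k + 1\right)!

Ratio r(k) = (k + 1)*(k + 2)/(2*k).
So A=k/2 + 1 and B=1, with C=k.
f must satisfy (k/2 + 1)·f(k+1) − (1)·f(k) = k.
deg f ≤ 0 (via 1,0,1).
Solving with deg f ≤ 0: f(k) = 2.
So s_k = (B(k−1)f/C)·t_k = (2/k)·t_k = -2**(1 - k)*factorial(k + 1).
Check: Δs_k = -k*factorial(k + 1)/2**k. ✓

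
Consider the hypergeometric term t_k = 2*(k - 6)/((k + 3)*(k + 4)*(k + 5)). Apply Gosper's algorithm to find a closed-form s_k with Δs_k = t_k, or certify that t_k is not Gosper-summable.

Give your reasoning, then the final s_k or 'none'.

s_k = k*(-k - 15)/(4*(k + 3)*(k + 4))

Ratio r(k) = (k - 5)*(k + 3)/((k - 6)*(k + 6)).
So A=k + 3 and B=k + 6, with C=k - 6.
f must satisfy (k + 3)·f(k+1) − (k + 5)·f(k) = k - 6.
d = 2 from the (1,1,1) case.
A polynomial solution: f(k) = -k*(k + 15)/8.
R(k) = B(k−1)·f(k)/C(k) = -k*(k + 5)*(k + 15)/(8*(k - 6)); s_k = R·t_k = k*(-k - 15)/(4*(k + 3)*(k + 4)).
Δs = 2*(k - 6)/(k**3 + 12*k**2 + 47*k + 60), as required.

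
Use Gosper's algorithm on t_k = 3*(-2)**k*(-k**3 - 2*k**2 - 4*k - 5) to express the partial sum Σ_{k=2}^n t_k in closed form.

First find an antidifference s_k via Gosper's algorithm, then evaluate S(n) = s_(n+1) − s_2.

S(n) = -2*(-2)**n*n**3 - 6*(-2)**n*n**2 - 10*(-2)**n*n + 6*(-2)**(n + 1) - 60

Ratio r(k) = 2*(-k**3 - 5*k**2 - 11*k - 12)/(k**3 + 2*k**2 + 4*k + 5).
So A=-2 and B=1, with C=k**3 + 2*k**2 + 4*k + 5.
Solve (-2)·f(k+1) − (1)·f(k) = k**3 + 2*k**2 + 4*k + 5.
Bound: deg f ≤ 3.
Solve for f: f(k) = -(k + 1)*(k**2 - k + 3)/3 (degree 3 ≤ 3).
Certificate R = B(k−1)f/C = -(k + 1)*(k**2 - k + 3)/(3*(k**3 + 2*k**2 + 4*k + 5)) gives s_k = (-2)**k*(k**3 + 2*k + 3).
Check: Δs_k = (-2)**k*(-k**3 - 6*k - 2*(k + 1)**3 - 13). ✓
Σ_(k=2)^n t_k = s_(n+1) − s_(2) = ((-2)**(n + 1)*(n**3 + 3*n**2 + 5*n + 6)) − (60), i.e. -2*(-2)**n*n**3 - 6*(-2)**n*n**2 - 10*(-2)**n*n + 6*(-2)**(n + 1) - 60.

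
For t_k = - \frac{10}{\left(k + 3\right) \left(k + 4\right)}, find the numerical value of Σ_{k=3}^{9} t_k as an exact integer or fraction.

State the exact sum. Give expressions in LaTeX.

Σ = -35/39

The ratio is (k + 3)/(k + 5).
A = k + 3, B = k + 5, C = 1.
Need (k + 3)·f(k+1) − (k + 4)·f(k) = 1.
From deg A=1, deg B=1, deg C=0: d=1.
Solving with deg f ≤ 1: f(k) = k/3.
Get s_k = R·t_k = -10*k/(3*k + 9) with R(k) = B(k−1)f(k)/C(k) = k*(k + 4)/3.
s_(k+1) − s_k = -10/(k**2 + 7*k + 12) = t_k.
Evaluate s at k=10 and k=3: -100/39 and -5/3; difference -35/39.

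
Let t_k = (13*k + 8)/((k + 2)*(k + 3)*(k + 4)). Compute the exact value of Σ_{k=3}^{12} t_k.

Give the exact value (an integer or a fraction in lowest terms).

Σ = 131/120

The ratio is (k + 2)*(13*k + 21)/((k + 5)*(13*k + 8)).
Factor: A=k + 2; B=k + 5; C=k + 8/13.
Solve (k + 2)·f(k+1) − (k + 4)·f(k) = k + 8/13.
d = 2 from the (1,1,1) case.
Solve for f: f(k) = k*(17*k + 7)/78 (degree 2 ≤ 2).
R(k) = B(k−1)·f(k)/C(k) = k*(k + 4)*(17*k + 7)/(6*(13*k + 8)); s_k = R·t_k = k*(17*k + 7)/(6*(k + 2)*(k + 3)).
Check: Δs_k = (13*k + 8)/(k**3 + 9*k**2 + 26*k + 24). ✓
Σ_(k=3)^(12) t_k = s_(13) − s_(3) = 247/120 − (29/30) = 131/120.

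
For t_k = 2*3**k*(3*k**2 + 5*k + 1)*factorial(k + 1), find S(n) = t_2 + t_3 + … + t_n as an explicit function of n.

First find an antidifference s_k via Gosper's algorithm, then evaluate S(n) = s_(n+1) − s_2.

r(k) = 3*(3*k**3 + 17*k**2 + 31*k + 18)/(3*k**2 + 5*k + 1) after simplifying.
Gosper form: A/B · C(k+1)/C(k) with A=3*k + 6, B=1, C=k**2 + 5*k/3 + 1/3.
Need (3*k + 6)·f(k+1) − (1)·f(k) = k**2 + 5*k/3 + 1/3.
deg f ≤ 1 (via 1,0,2).
A polynomial solution: f(k) = (k - 1)/3.
Get s_k = R·t_k = 2*3**k*(k - 1)*factorial(k + 1) with R(k) = B(k−1)f(k)/C(k) = (k - 1)/(3*k**2 + 5*k + 1).
Δs = 2*3**k*(3*k**2 + 5*k + 1)*factorial(k + 1), as required.
Telescope: S(n) = s_(n+1) − s_(2) = 6*3**n*n*factorial(n + 2) − (108) = 6*3**n*n*factorial(n + 2) - 108.

S(n) = 6*3**n*n*factorial(n + 2) - 108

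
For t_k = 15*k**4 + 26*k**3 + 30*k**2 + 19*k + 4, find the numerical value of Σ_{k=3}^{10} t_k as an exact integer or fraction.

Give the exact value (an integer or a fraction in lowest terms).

Σ = 470576

t_(k+1)/t_k = (15*k**4 + 86*k**3 + 198*k**2 + 217*k + 94)/(15*k**4 + 26*k**3 + 30*k**2 + 19*k + 4).
Gosper form: A/B · C(k+1)/C(k) with A=1, B=1, C=k**4 + 26*k**3/15 + 2*k**2 + 19*k/15 + 4/15.
f must satisfy (1)·f(k+1) − (1)·f(k) = k**4 + 26*k**3/15 + 2*k**2 + 19*k/15 + 4/15.
deg f ≤ 5 (via 0,0,4).
A polynomial solution: f(k) = k*(3*k**4 - k**3 + 2*k**2 + k - 1)/15.
So s_k = (B(k−1)f/C)·t_k = (k*(3*k**4 - k**3 + 2*k**2 + k - 1)/(15*k**4 + 26*k**3 + 30*k**2 + 19*k + 4))·t_k = k*(3*k**4 - k**3 + 2*k**2 + k - 1).
s_(k+1) − s_k = 15*k**4 + 26*k**3 + 30*k**2 + 19*k + 4 = t_k.
Σ_(k=3)^(10) t_k = s_(11) − s_(3) = 471284 − (708) = 470576.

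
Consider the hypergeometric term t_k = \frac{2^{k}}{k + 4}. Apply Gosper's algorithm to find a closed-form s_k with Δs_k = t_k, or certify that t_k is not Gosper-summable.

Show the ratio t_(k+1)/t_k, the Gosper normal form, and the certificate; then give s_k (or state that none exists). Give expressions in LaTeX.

none (Gosper's algorithm certifies no s_k)

The ratio is 2*(k + 4)/(k + 5).
So A=2*k + 8 and B=k + 5, with C=1.
Need (2*k + 8)·f(k+1) − (k + 4)·f(k) = 1.
d = -1 from the (1,1,0) case.
Bound -1 < 0, so the key equation has no polynomial solution.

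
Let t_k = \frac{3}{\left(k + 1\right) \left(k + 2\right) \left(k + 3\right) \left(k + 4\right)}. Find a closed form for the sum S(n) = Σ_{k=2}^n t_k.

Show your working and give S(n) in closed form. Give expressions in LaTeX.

S(n) = \frac{n^{3} + 9 n^{2} + 26 n - 36}{60 \left(n^{3} + 9 n^{2} + 26 n + 24\right)}

The ratio is (k + 1)/(k + 5).
So A=k + 1 and B=k + 5, with C=1.
Solve (k + 1)·f(k+1) − (k + 4)·f(k) = 1.
d = 3 from the (1,1,0) case.
A polynomial solution: f(k) = k*(k**2 + 6*k + 11)/18.
Get s_k = R·t_k = k*(k**2 + 6*k + 11)/(6*(k + 1)*(k + 2)*(k + 3)) with R(k) = B(k−1)f(k)/C(k) = k*(k + 4)*(k**2 + 6*k + 11)/18.
Δs = 3/(k**4 + 10*k**3 + 35*k**2 + 50*k + 24), as required.
Σ_(k=2)^n t_k = s_(n+1) − s_(2) = ((n**3 + 9*n**2 + 26*n + 18)/(6*(n**3 + 9*n**2 + 26*n + 24))) − (3/20), i.e. (n**3 + 9*n**2 + 26*n - 36)/(60*(n**3 + 9*n**2 + 26*n + 24)).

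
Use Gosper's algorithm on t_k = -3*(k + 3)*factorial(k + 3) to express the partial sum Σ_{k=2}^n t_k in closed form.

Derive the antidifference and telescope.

Compute t_(k+1)/t_k: get (k + 4)**2/(k + 3).
Factor: A=k + 4; B=1; C=k + 3.
Need (k + 4)·f(k+1) − (1)·f(k) = k + 3.
d = 0 from the (1,0,1) case.
A polynomial solution: f(k) = 1.
Get s_k = R·t_k = -3*factorial(k + 3) with R(k) = B(k−1)f(k)/C(k) = 1/(k + 3).
s_(k+1) − s_k = -3*(k + 3)*factorial(k + 3) = t_k.
Σ_(k=2)^n t_k = s_(n+1) − s_(2) = (-3*factorial(n + 4)) − (-360), i.e. 360 - 3*factorial(n + 4).

S(n) = 360 - 3*factorial(n + 4)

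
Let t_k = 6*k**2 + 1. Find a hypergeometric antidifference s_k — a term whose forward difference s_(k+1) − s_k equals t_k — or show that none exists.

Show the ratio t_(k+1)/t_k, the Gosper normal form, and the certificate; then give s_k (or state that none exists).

Ratio r(k) = (6*(k + 1)**2 + 1)/(6*k**2 + 1).
A = 1, B = 1, C = k**2 + 1/6.
Key eq: (1)·f(k+1) = (1)·f(k) + (k**2 + 1/6).
Bound: deg f ≤ 3.
Match coefficients ⇒ f(k) = k*(2*k**2 - 3*k + 2)/6.
Then R = B(k−1)f/C = k*(2*k**2 - 3*k + 2)/(6*k**2 + 1), so s_k = R(k)·t_k = k*(2*k**2 - 3*k + 2).
Verify: 6*k**2 + 1 matches t_k.

s_k = k*(2*k**2 - 3*k + 2)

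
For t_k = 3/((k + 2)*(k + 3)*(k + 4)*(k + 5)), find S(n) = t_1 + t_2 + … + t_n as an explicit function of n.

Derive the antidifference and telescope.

S(n) = n*(n**2 + 12*n + 47)/(60*(n**3 + 12*n**2 + 47*n + 60))

The ratio is (k + 2)/(k + 6).
Gosper form: A/B · C(k+1)/C(k) with A=k + 2, B=k + 6, C=1.
Set up (k + 2)·f(k+1) − (k + 5)·f(k) − (1) = 0.
Degrees (1,1,0) ⇒ d ≤ 3.
Solving with deg f ≤ 3: f(k) = k*(k**2 + 9*k + 26)/72.
So s_k = (B(k−1)f/C)·t_k = (k*(k + 5)*(k**2 + 9*k + 26)/72)·t_k = k*(k**2 + 9*k + 26)/(24*(k + 2)*(k + 3)*(k + 4)).
Δs = 3/(k**4 + 14*k**3 + 71*k**2 + 154*k + 120), as required.
s_(n+1) = (n**3 + 12*n**2 + 47*n + 36)/(24*(n**3 + 12*n**2 + 47*n + 60)) and s_(1) = 1/40, so S(n) = n*(n**2 + 12*n + 47)/(60*(n**3 + 12*n**2 + 47*n + 60)).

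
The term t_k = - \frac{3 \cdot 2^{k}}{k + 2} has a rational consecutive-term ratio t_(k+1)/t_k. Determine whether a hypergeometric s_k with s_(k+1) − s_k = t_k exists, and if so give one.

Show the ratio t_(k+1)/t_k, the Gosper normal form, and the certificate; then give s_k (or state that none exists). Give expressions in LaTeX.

r(k) = 2*(k + 2)/(k + 3) after simplifying.
A = 2*k + 4, B = k + 3, C = 1.
Key eq: (2*k + 4)·f(k+1) = (k + 2)·f(k) + (1).
deg f ≤ -1 (via 1,1,0).
Bound -1 < 0, so the key equation has no polynomial solution.

none (Gosper's algorithm certifies no s_k)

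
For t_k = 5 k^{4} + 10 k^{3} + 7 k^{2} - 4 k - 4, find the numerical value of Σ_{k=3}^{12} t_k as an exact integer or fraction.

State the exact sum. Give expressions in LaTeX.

Step 1: r(k) = (5*k**4 + 30*k**3 + 67*k**2 + 60*k + 14)/(5*k**4 + 10*k**3 + 7*k**2 - 4*k - 4).
Normal form (A,B,C) = (1, 1, k**4 + 2*k**3 + 7*k**2/5 - 4*k/5 - 4/5).
Key eq: (1)·f(k+1) = (1)·f(k) + (k**4 + 2*k**3 + 7*k**2/5 - 4*k/5 - 4/5).
deg f ≤ 5 (via 0,0,4).
Solving with deg f ≤ 5: f(k) = k*(k**4 - k**2 - 3*k - 1)/5.
So s_k = (B(k−1)f/C)·t_k = (k*(k**4 - k**2 - 3*k - 1)/(5*k**4 + 10*k**3 + 7*k**2 - 4*k - 4))·t_k = k*(k**4 - k**2 - 3*k - 1).
Verify: 5*k**4 + 10*k**3 + 7*k**2 - 4*k - 4 matches t_k.
Σ_(k=3)^(12) t_k = s_(13) − s_(3) = 368576 − (186) = 368390.

Σ = 368390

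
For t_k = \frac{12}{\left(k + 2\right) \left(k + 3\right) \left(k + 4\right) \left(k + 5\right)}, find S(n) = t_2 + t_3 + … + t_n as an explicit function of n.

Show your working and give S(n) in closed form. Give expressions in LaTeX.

The ratio is (k + 2)/(k + 6).
Take A(k)=k + 2, B(k)=k + 6, C(k)=1.
Set up (k + 2)·f(k+1) − (k + 5)·f(k) − (1) = 0.
Bound: deg f ≤ 3.
Solving with deg f ≤ 3: f(k) = k*(k**2 + 9*k + 26)/72.
Then R = B(k−1)f/C = k*(k + 5)*(k**2 + 9*k + 26)/72, so s_k = R(k)·t_k = k*(k**2 + 9*k + 26)/(6*(k + 2)*(k + 3)*(k + 4)).
s_(k+1) − s_k = 12/(k**4 + 14*k**3 + 71*k**2 + 154*k + 120) = t_k.
Σ_(k=2)^n t_k = s_(n+1) − s_(2) = ((n**3 + 12*n**2 + 47*n + 36)/(6*(n**3 + 12*n**2 + 47*n + 60))) − (2/15), i.e. (n**3 + 12*n**2 + 47*n - 60)/(30*(n**3 + 12*n**2 + 47*n + 60)).

S(n) = \frac{n^{3} + 12 n^{2} + 47 n - 60}{30 \left(n^{3} + 12 n^{2} + 47 n + 60\right)}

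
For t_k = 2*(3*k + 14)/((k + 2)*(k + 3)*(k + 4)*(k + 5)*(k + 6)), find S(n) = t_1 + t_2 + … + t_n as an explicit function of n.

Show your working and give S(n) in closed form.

r(k) = (k + 2)*(3*k + 17)/((k + 7)*(3*k + 14)) after simplifying.
Gosper form: A/B · C(k+1)/C(k) with A=k + 2, B=k + 7, C=k + 14/3.
Need (k + 2)·f(k+1) − (k + 6)·f(k) = k + 14/3.
d = 4 from the (1,1,1) case.
Solve for f: f(k) = k*(k + 4)*(k**2 + 10*k + 31)/90 (degree 4 ≤ 4).
Then R = B(k−1)f/C = k*(k + 4)*(k + 6)*(k**2 + 10*k + 31)/(30*(3*k + 14)), so s_k = R(k)·t_k = k*(k**2 + 10*k + 31)/(15*(k**3 + 10*k**2 + 31*k + 30)).
Check: Δs_k = 2*(3*k + 14)/(k**5 + 20*k**4 + 155*k**3 + 580*k**2 + 1044*k + 720). ✓
s_(n+1) = (n**3 + 13*n**2 + 54*n + 42)/(15*(n**3 + 13*n**2 + 54*n + 72)) and s_(1) = 7/180, so S(n) = n*(n**2 + 13*n + 54)/(36*(n**3 + 13*n**2 + 54*n + 72)).

S(n) = n*(n**2 + 13*n + 54)/(36*(n**3 + 13*n**2 + 54*n + 72))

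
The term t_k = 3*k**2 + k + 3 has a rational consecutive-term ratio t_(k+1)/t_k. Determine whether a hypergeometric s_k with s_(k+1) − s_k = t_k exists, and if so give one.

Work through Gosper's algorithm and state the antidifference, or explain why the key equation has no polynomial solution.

Step 1: r(k) = (k + 3*(k + 1)**2 + 4)/(3*k**2 + k + 3).
A = 1, B = 1, C = k**2 + k/3 + 1.
Need (1)·f(k+1) − (1)·f(k) = k**2 + k/3 + 1.
deg f ≤ 3 (via 0,0,2).
Solve for f: f(k) = k*(k**2 - k + 3)/3 (degree 3 ≤ 3).
Certificate R = B(k−1)f/C = k*(k**2 - k + 3)/(3*k**2 + k + 3) gives s_k = k*(k**2 - k + 3).
s_(k+1) − s_k = 3*k**2 + k + 3 = t_k.

s_k = k*(k**2 - k + 3)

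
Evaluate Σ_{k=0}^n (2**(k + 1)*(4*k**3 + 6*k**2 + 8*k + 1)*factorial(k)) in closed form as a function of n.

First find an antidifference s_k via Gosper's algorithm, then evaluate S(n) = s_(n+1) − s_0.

S(n) = 8*2**n*n**3*factorial(n) + 16*2**n*n**2*factorial(n) + 12*2**n*n*factorial(n) + 4*2**n*factorial(n) - 2

r(k) = 2*(4*k**4 + 22*k**3 + 50*k**2 + 51*k + 19)/(4*k**3 + 6*k**2 + 8*k + 1) after simplifying.
A = 2*k + 2, B = 1, C = k**3 + 3*k**2/2 + 2*k + 1/4.
Set up (2*k + 2)·f(k+1) − (1)·f(k) − (k**3 + 3*k**2/2 + 2*k + 1/4) = 0.
Degrees (1,0,3) ⇒ d ≤ 2.
Solve for f: f(k) = (2*k**2 - 2*k + 1)/4 (degree 2 ≤ 2).
R(k) = B(k−1)·f(k)/C(k) = (2*k**2 - 2*k + 1)/(4*k**3 + 6*k**2 + 8*k + 1); s_k = R·t_k = 2**(k + 1)*(2*k**2 - 2*k + 1)*factorial(k).
Δs = 2**(k + 1)*(4*k**3 + 6*k**2 + 8*k + 1)*factorial(k), as required.
Telescope: S(n) = s_(n+1) − s_(0) = 2**(n + 2)*(2*n**2 + 2*n + 1)*factorial(n + 1) − (2) = 8*2**n*n**3*factorial(n) + 16*2**n*n**2*factorial(n) + 12*2**n*n*factorial(n) + 4*2**n*factorial(n) - 2.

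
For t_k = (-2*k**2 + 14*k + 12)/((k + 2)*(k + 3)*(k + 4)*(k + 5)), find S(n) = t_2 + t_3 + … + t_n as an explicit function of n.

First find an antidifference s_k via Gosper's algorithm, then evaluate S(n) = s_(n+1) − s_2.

S(n) = 2*(n**2 + n - 2)/(n**3 + 12*n**2 + 47*n + 60)

Ratio r(k) = (k + 2)*(7*k - (k + 1)**2 + 13)/((k + 6)*(-k**2 + 7*k + 6)).
So A=k + 2 and B=k + 6, with C=k**2 - 7*k - 6.
f must satisfy (k + 2)·f(k+1) − (k + 5)·f(k) = k**2 - 7*k - 6.
d = 3 from the (1,1,2) case.
Solving with deg f ≤ 3: f(k) = -k*(k**2 + 21*k + 14)/12.
Get s_k = R·t_k = k*(k**2 + 21*k + 14)/(6*(k + 2)*(k + 3)*(k + 4)) with R(k) = B(k−1)f(k)/C(k) = -k*(k + 5)*(k**2 + 21*k + 14)/(12*(k**2 - 7*k - 6)).
Verify: 2*(-k**2 + 7*k + 6)/(k**4 + 14*k**3 + 71*k**2 + 154*k + 120) matches t_k.
Σ_(k=2)^n t_k = s_(n+1) − s_(2) = ((n**3 + 24*n**2 + 59*n + 36)/(6*(n**3 + 12*n**2 + 47*n + 60))) − (1/6), i.e. 2*(n**2 + n - 2)/(n**3 + 12*n**2 + 47*n + 60).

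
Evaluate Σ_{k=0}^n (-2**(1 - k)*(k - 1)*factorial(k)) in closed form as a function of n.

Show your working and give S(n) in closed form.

S(n) = 2**(1 - n)*(2**(n + 1) - n*factorial(n) - factorial(n))

r(k) = k*(k + 1)/(2*(k - 1)) after simplifying.
A = k/2 + 1/2, B = 1, C = k - 1.
Need (k/2 + 1/2)·f(k+1) − (1)·f(k) = k - 1.
d = 0 from the (1,0,1) case.
Solve for f: f(k) = 2 (degree 0 ≤ 0).
So s_k = (B(k−1)f/C)·t_k = (2/(k - 1))·t_k = -2**(2 - k)*factorial(k).
s_(k+1) − s_k = -2**(1 - k)*(k - 1)*factorial(k) = t_k.
s_(n+1) = -2**(1 - n)*factorial(n + 1) and s_(0) = -4, so S(n) = 2**(1 - n)*(2**(n + 1) - n*factorial(n) - factorial(n)).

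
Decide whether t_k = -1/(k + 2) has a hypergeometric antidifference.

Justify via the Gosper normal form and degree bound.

No — key equation has no polynomial f.

The ratio is (k + 2)/(k + 3).
Gosper form: A/B · C(k+1)/C(k) with A=k + 2, B=k + 3, C=1.
Set up (k + 2)·f(k+1) − (k + 2)·f(k) − (1) = 0.
From deg A=1, deg B=1, deg C=0: d=0.
Write f(k) = c0. Then LHS − RHS = -1, requiring -1 = 0: contradictory. No certificate.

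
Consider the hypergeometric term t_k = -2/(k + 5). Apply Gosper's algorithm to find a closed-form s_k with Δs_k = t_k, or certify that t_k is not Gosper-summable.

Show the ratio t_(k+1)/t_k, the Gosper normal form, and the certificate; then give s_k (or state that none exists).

Step 1: r(k) = (k + 5)/(k + 6).
A = k + 5, B = k + 6, C = 1.
Need (k + 5)·f(k+1) − (k + 5)·f(k) = 1.
From deg A=1, deg B=1, deg C=0: d=0.
Write f(k) = c0. Then LHS − RHS = -1, requiring -1 = 0: contradictory. No certificate.

no hypergeometric antidifference exists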